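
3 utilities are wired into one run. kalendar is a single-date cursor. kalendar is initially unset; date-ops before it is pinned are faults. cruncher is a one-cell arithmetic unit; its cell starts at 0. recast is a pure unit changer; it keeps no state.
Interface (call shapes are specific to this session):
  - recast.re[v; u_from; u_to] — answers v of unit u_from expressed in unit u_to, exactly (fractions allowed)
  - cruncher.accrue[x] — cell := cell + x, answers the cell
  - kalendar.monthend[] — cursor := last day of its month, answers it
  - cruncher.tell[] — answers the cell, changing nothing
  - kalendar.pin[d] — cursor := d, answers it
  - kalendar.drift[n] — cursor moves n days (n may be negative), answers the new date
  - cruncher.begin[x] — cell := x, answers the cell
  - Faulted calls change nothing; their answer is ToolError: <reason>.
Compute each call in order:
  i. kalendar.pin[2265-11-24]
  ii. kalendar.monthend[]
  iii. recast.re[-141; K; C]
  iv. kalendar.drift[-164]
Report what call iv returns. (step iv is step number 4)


Step: pin[d=2265-11-24]
Result: 2265-11-24
Step: monthend[]
Result: 2265-11-30
Step: re[v=-141; u_from=K; u_to=C]
Result: -8283/20
Step: drift[n=-164]
Result: 2265-06-19

Answer: 2265-06-19


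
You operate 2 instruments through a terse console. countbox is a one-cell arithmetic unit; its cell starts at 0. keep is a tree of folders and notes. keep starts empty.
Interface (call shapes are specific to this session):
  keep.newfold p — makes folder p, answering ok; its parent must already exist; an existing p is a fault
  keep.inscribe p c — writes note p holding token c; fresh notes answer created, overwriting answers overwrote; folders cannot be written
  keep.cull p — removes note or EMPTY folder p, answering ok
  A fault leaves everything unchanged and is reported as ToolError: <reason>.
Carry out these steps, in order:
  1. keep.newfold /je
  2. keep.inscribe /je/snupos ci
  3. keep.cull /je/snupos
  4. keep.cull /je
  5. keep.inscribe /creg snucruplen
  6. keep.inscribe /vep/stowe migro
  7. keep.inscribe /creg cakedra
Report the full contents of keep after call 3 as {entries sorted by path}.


Step: newfold[p: /je]
Result: ok
Step: inscribe[p: /je/snupos; c: ci]
Result: created
Step: cull[p: /je/snupos]
Result: ok
Step: cull[p: /je]
Result: ok
Step: inscribe[p: /creg; c: snucruplen]
Result: created
Step: inscribe[p: /vep/stowe; c: migro]
Result: ToolError: no parent
Step: inscribe[p: /creg; c: cakedra]
Result: overwrote

Answer: {je/}


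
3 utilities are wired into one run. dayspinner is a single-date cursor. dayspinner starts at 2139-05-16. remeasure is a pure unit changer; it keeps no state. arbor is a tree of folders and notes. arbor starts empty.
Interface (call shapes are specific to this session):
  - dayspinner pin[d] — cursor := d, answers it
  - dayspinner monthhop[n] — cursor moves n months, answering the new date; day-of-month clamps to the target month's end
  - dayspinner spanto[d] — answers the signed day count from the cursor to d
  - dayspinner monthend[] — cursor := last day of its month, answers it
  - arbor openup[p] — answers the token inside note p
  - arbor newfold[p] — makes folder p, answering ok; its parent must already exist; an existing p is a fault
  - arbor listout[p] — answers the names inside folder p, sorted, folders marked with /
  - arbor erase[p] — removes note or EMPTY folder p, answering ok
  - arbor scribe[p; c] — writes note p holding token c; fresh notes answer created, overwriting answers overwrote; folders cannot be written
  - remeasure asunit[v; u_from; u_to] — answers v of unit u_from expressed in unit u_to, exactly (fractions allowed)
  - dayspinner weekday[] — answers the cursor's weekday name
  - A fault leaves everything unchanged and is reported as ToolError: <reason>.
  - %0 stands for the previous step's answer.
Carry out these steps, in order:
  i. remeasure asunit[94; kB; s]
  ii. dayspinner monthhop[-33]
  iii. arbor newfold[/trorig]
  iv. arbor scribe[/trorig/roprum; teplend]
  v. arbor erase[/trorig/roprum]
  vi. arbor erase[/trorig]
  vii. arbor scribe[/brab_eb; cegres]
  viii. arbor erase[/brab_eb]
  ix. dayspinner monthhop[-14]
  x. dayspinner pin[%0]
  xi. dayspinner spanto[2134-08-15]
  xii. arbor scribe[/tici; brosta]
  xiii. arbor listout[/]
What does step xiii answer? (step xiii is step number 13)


Answer: [tici]

Derivation:
I use remeasure asunit with v→94, u_from→kB, u_to→s, and observe ToolError: incompatible units.
Calling dayspinner monthhop with n→-33, which returns 2136-08-16.
Now I run arbor newfold with p→/trorig, and see ok.
Then arbor scribe with p→/trorig/roprum, c→teplend, and see created.
I use arbor erase with p→/trorig/roprum, giving ok.
Now I run arbor erase with p→/trorig, giving ok.
I run arbor scribe with p→/brab_eb, c→cegres, which returns created.
Then arbor erase with p→/brab_eb, giving ok.
I try dayspinner monthhop with n→-14, yielding 2135-06-16.
Using dayspinner pin with d→%0, and observe 2135-06-16.
I try dayspinner spanto with d→2134-08-15, and see -305.
Calling arbor scribe with p→/tici, c→brosta, and get created.
Next I call arbor listout with p→/, and see [tici].


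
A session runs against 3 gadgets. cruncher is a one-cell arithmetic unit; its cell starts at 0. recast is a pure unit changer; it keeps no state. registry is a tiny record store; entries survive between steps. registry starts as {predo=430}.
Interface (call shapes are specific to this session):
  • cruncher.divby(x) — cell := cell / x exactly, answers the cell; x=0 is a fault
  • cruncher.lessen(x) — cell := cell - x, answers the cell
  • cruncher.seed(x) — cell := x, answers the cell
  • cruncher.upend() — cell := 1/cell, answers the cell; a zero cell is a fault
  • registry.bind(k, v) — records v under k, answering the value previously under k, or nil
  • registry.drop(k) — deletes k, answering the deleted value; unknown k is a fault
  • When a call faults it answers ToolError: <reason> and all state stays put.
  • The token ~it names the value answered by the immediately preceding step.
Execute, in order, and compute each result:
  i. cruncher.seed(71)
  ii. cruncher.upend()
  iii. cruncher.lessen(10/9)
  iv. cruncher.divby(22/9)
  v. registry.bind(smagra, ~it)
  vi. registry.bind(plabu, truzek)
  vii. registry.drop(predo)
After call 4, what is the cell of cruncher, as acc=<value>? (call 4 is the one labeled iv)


! cruncher.seed(71) == 71
! cruncher.upend() == 1/71
! cruncher.lessen(10/9) == -701/639
! cruncher.divby(22/9) == -701/1562
! registry.bind(smagra, ~it) == nil
! registry.bind(plabu, truzek) == nil
! registry.drop(predo) == 430

Answer: acc=-701/1562


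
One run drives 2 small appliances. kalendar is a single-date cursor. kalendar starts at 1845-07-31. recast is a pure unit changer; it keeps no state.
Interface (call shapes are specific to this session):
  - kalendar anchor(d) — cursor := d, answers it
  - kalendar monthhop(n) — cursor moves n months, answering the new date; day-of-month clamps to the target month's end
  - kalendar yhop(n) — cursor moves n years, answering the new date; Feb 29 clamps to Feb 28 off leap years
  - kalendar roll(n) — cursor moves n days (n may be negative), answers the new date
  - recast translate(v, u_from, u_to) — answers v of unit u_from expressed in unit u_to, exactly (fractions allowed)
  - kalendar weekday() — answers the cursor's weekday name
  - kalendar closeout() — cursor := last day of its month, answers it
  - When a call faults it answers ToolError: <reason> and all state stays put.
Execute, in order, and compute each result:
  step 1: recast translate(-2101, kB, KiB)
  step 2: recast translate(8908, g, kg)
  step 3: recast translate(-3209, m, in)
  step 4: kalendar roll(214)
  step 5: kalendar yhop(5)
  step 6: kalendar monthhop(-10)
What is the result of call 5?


Answer: 1851-03-02

Derivation:
[in] recast translate v=-2101 u_from=kB u_to=KiB
:: -262625/128
[in] recast translate v=8908 u_from=g u_to=kg
:: 2227/250
[in] recast translate v=-3209 u_from=m u_to=in
:: -16045000/127
[in] kalendar roll n=214
:: 1846-03-02
[in] kalendar yhop n=5
:: 1851-03-02
[in] kalendar monthhop n=-10
:: 1850-05-02


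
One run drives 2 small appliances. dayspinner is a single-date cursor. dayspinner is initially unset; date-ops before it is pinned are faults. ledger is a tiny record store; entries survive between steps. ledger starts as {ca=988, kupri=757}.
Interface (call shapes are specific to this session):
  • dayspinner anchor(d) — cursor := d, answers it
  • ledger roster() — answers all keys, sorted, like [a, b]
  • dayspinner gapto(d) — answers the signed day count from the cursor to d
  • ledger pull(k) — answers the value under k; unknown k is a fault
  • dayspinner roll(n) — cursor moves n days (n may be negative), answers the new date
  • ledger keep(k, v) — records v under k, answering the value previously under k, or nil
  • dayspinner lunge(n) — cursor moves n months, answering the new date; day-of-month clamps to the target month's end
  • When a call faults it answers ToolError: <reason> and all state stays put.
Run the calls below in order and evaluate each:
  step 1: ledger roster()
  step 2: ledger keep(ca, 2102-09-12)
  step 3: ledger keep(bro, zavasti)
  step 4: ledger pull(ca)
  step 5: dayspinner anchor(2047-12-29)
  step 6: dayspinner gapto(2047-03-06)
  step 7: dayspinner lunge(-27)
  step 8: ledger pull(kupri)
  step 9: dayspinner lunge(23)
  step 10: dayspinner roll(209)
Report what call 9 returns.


I invoke ledger roster(), giving [ca, kupri].
Next I call ledger keep on k='ca', v='2102-09-12': 988.
I call ledger keep on k='bro', v='zavasti', → nil.
I use ledger pull on k='ca', and get 2102-09-12.
Then dayspinner anchor on d='2047-12-29', and get 2047-12-29.
I call dayspinner gapto on d='2047-03-06', giving -298.
Then dayspinner lunge on n='-27', and get 2045-09-29.
I invoke ledger pull on k='kupri', and see 757.
Calling dayspinner lunge on n='23', and see 2047-08-29.
Now I run dayspinner roll on n='209', — result: 2048-03-25.

Answer: 2047-08-29


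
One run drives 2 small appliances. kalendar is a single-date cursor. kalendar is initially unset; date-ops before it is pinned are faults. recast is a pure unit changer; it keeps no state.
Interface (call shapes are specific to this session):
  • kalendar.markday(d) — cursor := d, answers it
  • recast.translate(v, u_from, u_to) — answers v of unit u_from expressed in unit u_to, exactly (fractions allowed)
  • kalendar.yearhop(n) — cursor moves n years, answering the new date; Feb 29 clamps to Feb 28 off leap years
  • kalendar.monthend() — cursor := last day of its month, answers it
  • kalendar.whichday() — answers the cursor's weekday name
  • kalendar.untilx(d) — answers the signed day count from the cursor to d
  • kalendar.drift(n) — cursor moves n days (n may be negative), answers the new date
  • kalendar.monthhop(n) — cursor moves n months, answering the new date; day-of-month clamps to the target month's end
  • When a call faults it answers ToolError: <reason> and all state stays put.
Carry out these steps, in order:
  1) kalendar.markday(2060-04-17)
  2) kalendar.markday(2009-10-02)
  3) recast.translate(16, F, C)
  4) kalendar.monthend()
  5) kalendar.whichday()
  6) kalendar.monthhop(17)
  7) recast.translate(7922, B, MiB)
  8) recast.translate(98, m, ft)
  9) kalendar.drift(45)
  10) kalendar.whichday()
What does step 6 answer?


I run kalendar.markday with d→2060-04-17, and get 2060-04-17.
Next I call kalendar.markday with d→2009-10-02, giving 2009-10-02.
Then recast.translate with v→16, u_from→F, u_to→C, yielding -80/9.
I use kalendar.monthend(), giving 2009-10-31.
Invoking kalendar.whichday, giving Saturday.
Then kalendar.monthhop with n→17, and get 2011-03-31.
Using recast.translate with v→7922, u_from→B, u_to→MiB, which returns 3961/524288.
Now I run recast.translate with v→98, u_from→m, u_to→ft: 122500/381.
Next I call kalendar.drift with n→45, which returns 2011-05-15.
Invoking kalendar.whichday, and see Sunday.

Answer: 2011-03-31


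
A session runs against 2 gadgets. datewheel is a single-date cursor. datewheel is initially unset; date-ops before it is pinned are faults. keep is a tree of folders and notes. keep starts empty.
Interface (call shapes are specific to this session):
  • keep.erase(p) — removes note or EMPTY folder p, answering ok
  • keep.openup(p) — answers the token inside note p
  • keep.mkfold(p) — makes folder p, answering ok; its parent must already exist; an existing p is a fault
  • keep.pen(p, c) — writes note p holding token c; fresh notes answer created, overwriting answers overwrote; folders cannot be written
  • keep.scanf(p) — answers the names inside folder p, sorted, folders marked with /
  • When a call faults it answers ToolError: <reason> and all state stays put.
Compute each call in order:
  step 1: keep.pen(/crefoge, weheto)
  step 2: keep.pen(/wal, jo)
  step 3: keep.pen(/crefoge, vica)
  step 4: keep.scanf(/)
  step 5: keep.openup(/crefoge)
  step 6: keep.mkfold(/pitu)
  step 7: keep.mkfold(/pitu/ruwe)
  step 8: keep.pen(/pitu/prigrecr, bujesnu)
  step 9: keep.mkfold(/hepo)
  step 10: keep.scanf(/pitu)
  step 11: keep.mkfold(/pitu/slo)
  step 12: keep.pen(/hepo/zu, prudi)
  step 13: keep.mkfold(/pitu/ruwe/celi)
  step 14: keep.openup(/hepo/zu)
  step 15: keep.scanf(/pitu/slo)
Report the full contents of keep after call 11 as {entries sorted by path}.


Answer: {crefoge=vica, hepo/, pitu/, pitu/prigrecr=bujesnu, pitu/ruwe/, pitu/slo/, wal=jo}

Derivation:
→ keep.pen(p→/crefoge, c→weheto)
← created
→ keep.pen(p→/wal, c→jo)
← created
→ keep.pen(p→/crefoge, c→vica)
← overwrote
→ keep.scanf(p→/)
← [crefoge, wal]
→ keep.openup(p→/crefoge)
← vica
→ keep.mkfold(p→/pitu)
← ok
→ keep.mkfold(p→/pitu/ruwe)
← ok
→ keep.pen(p→/pitu/prigrecr, c→bujesnu)
← created
→ keep.mkfold(p→/hepo)
← ok
→ keep.scanf(p→/pitu)
← [prigrecr, ruwe/]
→ keep.mkfold(p→/pitu/slo)
← ok
→ keep.pen(p→/hepo/zu, c→prudi)
← created
→ keep.mkfold(p→/pitu/ruwe/celi)
← ok
→ keep.openup(p→/hepo/zu)
← prudi
→ keep.scanf(p→/pitu/slo)
← []


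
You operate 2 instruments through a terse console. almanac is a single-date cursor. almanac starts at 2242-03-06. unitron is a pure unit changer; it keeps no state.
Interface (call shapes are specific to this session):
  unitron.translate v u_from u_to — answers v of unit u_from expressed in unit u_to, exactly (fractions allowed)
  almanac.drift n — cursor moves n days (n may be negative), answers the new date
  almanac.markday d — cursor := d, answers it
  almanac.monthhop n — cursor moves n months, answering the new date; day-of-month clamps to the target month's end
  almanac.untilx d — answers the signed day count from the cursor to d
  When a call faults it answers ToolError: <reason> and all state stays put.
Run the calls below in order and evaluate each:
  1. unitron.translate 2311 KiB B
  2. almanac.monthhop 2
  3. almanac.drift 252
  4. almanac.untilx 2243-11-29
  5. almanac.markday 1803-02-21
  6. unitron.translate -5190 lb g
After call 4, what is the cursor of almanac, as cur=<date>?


Step: unitron.translate[v: 2311; u_from: KiB; u_to: B]
Result: 2366464
Step: almanac.monthhop[n: 2]
Result: 2242-05-06
Step: almanac.drift[n: 252]
Result: 2243-01-13
Step: almanac.untilx[d: 2243-11-29]
Result: 320
Step: almanac.markday[d: 1803-02-21]
Result: 1803-02-21
Step: unitron.translate[v: -5190; u_from: lb; u_to: g]
Result: -23541444003/10000

Answer: cur=2243-01-13


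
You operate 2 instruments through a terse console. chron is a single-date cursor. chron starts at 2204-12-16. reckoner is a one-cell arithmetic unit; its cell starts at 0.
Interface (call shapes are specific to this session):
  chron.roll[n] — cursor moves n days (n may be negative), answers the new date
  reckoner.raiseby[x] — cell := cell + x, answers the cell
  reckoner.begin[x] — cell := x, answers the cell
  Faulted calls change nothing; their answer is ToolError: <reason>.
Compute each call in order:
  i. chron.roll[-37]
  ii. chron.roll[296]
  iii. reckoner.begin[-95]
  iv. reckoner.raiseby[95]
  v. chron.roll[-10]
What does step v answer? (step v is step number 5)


I invoke chron.roll(n→-37), which returns 2204-11-09.
Then chron.roll(n→296): 2205-09-01.
I invoke reckoner.begin(x→-95), and see -95.
I invoke reckoner.raiseby(x→95), yielding 0.
I call chron.roll(n→-10), giving 2205-08-22.

Answer: 2205-08-22


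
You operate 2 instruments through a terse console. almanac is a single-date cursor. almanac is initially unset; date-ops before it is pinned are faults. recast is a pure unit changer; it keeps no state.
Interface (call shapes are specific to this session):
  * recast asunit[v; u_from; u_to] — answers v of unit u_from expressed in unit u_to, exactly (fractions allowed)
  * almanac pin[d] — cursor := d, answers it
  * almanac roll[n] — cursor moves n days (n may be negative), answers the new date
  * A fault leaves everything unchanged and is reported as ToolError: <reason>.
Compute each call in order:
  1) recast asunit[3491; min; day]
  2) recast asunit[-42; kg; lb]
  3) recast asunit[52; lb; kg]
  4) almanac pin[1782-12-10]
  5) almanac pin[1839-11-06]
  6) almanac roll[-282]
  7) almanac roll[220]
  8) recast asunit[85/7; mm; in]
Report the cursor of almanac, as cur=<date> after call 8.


Answer: cur=1839-09-05

Derivation:
% 1. recast asunit(v→3491, u_from→min, u_to→day) -> 3491/1440
% 2. recast asunit(v→-42, u_from→kg, u_to→lb) -> -600000000/6479891
% 3. recast asunit(v→52, u_from→lb, u_to→kg) -> 589670081/25000000
% 4. almanac pin(d→1782-12-10) -> 1782-12-10
% 5. almanac pin(d→1839-11-06) -> 1839-11-06
% 6. almanac roll(n→-282) -> 1839-01-28
% 7. almanac roll(n→220) -> 1839-09-05
% 8. recast asunit(v→85/7, u_from→mm, u_to→in) -> 425/889


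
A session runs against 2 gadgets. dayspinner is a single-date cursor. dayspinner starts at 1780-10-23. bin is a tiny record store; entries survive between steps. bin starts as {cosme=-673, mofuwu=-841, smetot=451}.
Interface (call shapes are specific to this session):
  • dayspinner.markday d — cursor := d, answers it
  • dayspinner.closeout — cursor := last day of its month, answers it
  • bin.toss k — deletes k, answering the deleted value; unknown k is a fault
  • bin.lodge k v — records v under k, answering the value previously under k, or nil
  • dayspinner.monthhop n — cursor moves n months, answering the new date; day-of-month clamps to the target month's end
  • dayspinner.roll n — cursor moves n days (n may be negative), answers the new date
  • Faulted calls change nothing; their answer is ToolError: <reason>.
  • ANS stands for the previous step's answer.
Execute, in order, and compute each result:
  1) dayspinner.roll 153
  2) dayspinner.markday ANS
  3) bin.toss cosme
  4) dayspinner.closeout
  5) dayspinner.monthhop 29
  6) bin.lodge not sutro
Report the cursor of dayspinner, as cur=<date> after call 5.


# 1. dayspinner.roll(n=153) -> 1781-03-25
# 2. dayspinner.markday(d=ANS) -> 1781-03-25
# 3. bin.toss(k=cosme) -> -673
# 4. dayspinner.closeout() -> 1781-03-31
# 5. dayspinner.monthhop(n=29) -> 1783-08-31
# 6. bin.lodge(k=not, v=sutro) -> nil

Answer: cur=1783-08-31


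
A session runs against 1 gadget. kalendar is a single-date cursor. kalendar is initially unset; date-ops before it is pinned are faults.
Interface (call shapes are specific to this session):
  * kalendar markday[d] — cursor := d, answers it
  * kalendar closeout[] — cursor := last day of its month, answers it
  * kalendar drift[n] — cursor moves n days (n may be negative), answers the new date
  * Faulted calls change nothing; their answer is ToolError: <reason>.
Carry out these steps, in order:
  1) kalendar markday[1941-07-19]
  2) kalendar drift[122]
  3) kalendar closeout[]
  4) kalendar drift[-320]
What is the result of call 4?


% kalendar markday 1941-07-19
= 1941-07-19
% kalendar drift 122
= 1941-11-18
% kalendar closeout
= 1941-11-30
% kalendar drift -320
= 1941-01-14

Answer: 1941-01-14


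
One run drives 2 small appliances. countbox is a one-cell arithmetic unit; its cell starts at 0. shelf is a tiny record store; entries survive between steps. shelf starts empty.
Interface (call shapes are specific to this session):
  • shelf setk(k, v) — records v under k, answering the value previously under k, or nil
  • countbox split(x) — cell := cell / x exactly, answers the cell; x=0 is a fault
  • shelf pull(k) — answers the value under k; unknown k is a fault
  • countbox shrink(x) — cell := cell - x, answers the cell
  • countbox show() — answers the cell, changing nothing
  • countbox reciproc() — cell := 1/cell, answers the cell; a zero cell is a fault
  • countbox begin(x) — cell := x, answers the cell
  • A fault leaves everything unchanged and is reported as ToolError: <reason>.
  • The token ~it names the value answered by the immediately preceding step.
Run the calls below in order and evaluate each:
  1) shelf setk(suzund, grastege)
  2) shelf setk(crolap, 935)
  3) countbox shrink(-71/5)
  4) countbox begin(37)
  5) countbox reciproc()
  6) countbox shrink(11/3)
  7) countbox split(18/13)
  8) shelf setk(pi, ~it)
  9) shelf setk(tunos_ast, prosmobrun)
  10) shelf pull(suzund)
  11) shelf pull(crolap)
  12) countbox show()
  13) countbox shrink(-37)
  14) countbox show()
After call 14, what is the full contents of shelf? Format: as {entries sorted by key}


-> shelf setk(k='suzund', v='grastege')
<- nil
-> shelf setk(k='crolap', v='935')
<- nil
-> countbox shrink(x='-71/5')
<- 71/5
-> countbox begin(x='37')
<- 37
-> countbox reciproc()
<- 1/37
-> countbox shrink(x='11/3')
<- -404/111
-> countbox split(x='18/13')
<- -2626/999
-> shelf setk(k='pi', v='~it')
<- nil
-> shelf setk(k='tunos_ast', v='prosmobrun')
<- nil
-> shelf pull(k='suzund')
<- grastege
-> shelf pull(k='crolap')
<- 935
-> countbox show()
<- -2626/999
-> countbox shrink(x='-37')
<- 34337/999
-> countbox show()
<- 34337/999

Answer: {crolap=935, pi=-2626/999, suzund=grastege, tunos_ast=prosmobrun}


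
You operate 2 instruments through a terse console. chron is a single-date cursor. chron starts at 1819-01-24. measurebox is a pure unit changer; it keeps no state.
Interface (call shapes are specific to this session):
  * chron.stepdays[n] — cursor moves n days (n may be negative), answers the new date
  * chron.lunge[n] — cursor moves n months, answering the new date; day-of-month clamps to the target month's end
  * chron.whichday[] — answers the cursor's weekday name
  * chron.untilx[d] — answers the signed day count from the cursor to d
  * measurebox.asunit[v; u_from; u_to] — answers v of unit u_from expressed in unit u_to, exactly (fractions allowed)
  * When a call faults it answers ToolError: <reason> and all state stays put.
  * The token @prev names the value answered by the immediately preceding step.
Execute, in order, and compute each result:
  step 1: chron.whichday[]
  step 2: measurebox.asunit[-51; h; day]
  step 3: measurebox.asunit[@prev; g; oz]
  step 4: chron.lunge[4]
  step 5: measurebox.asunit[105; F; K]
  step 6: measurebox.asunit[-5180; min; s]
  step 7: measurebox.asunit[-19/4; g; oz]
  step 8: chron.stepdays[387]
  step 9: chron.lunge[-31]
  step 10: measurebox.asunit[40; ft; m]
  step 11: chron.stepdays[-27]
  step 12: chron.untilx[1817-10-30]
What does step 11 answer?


Now I run whichday(), yielding Sunday.
Using asunit(v: -51, u_from: h, u_to: day), and observe -17/8.
Then asunit(v: @prev, u_from: g, u_to: oz), which returns -3400000/45359237.
Using lunge(n: 4), and get 1819-05-24.
Using asunit(v: 105, u_from: F, u_to: K), and get 56467/180.
Now I run asunit(v: -5180, u_from: min, u_to: s), and see -310800.
Calling asunit(v: -19/4, u_from: g, u_to: oz), and observe -7600000/45359237.
Next I call stepdays(n: 387), and see 1820-06-14.
I run lunge(n: -31), — result: 1817-11-14.
I invoke asunit(v: 40, u_from: ft, u_to: m), and get 1524/125.
Next I call stepdays(n: -27), and get 1817-10-18.
Calling untilx(d: 1817-10-30), which returns 12.

Answer: 1817-10-18


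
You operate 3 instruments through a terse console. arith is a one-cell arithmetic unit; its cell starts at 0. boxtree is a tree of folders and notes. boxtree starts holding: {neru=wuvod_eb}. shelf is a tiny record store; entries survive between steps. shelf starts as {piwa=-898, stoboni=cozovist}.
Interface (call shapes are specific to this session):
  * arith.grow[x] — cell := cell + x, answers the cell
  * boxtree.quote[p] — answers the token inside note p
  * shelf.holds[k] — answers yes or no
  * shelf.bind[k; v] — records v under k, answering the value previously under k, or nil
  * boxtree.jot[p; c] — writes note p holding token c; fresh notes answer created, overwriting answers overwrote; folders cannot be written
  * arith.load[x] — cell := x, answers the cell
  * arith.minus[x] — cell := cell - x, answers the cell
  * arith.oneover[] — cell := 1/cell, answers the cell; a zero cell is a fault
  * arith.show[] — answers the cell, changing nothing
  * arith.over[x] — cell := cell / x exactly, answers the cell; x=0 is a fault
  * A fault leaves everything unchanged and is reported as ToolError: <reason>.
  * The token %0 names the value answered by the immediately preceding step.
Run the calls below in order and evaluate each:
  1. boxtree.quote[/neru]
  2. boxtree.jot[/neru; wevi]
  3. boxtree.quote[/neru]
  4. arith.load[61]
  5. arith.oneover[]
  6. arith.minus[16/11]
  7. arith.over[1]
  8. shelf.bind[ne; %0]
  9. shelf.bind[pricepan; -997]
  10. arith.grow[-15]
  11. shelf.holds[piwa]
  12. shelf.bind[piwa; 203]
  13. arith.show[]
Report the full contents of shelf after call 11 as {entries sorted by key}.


Answer: {ne=-965/671, piwa=-898, pricepan=-997, stoboni=cozovist}

Derivation:
# 1. quote(/neru) => wuvod_eb
# 2. jot(/neru, wevi) => overwrote
# 3. quote(/neru) => wevi
# 4. load(61) => 61
# 5. oneover() => 1/61
# 6. minus(16/11) => -965/671
# 7. over(1) => -965/671
# 8. bind(ne, %0) => nil
# 9. bind(pricepan, -997) => nil
# 10. grow(-15) => -11030/671
# 11. holds(piwa) => yes
# 12. bind(piwa, 203) => -898
# 13. show() => -11030/671


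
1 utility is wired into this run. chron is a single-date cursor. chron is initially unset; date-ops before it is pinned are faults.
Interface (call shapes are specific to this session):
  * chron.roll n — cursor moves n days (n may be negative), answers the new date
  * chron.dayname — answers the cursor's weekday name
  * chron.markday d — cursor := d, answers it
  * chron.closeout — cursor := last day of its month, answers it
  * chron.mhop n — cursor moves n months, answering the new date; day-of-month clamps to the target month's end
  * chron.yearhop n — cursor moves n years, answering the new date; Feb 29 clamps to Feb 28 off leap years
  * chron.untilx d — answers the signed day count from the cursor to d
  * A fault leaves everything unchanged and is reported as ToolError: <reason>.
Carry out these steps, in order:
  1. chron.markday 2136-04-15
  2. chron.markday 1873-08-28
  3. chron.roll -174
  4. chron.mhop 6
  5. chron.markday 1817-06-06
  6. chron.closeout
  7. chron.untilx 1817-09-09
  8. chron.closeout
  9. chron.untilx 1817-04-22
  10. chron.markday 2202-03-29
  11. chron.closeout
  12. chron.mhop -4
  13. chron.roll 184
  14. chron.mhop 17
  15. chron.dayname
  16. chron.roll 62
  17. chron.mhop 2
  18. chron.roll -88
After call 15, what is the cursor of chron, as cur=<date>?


Answer: cur=2203-11-02

Derivation:
# markday(d=2136-04-15) => 2136-04-15
# markday(d=1873-08-28) => 1873-08-28
# roll(n=-174) => 1873-03-07
# mhop(n=6) => 1873-09-07
# markday(d=1817-06-06) => 1817-06-06
# closeout() => 1817-06-30
# untilx(d=1817-09-09) => 71
# closeout() => 1817-06-30
# untilx(d=1817-04-22) => -69
# markday(d=2202-03-29) => 2202-03-29
# closeout() => 2202-03-31
# mhop(n=-4) => 2201-11-30
# roll(n=184) => 2202-06-02
# mhop(n=17) => 2203-11-02
# dayname() => Wednesday
# roll(n=62) => 2204-01-03
# mhop(n=2) => 2204-03-03
# roll(n=-88) => 2203-12-06


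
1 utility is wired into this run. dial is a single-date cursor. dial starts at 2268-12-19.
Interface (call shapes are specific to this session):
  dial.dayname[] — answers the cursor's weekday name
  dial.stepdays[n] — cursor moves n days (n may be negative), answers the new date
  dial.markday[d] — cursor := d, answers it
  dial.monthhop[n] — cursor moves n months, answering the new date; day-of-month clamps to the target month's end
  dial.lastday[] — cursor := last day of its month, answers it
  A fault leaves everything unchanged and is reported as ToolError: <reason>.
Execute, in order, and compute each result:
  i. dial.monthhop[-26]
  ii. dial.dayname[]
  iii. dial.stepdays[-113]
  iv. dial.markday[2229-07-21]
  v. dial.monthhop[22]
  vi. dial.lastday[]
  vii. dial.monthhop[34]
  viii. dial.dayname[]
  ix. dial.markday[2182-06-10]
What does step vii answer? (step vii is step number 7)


>> monthhop(-26)
<< 2266-10-19
>> dayname()
<< Friday
>> stepdays(-113)
<< 2266-06-28
>> markday(2229-07-21)
<< 2229-07-21
>> monthhop(22)
<< 2231-05-21
>> lastday()
<< 2231-05-31
>> monthhop(34)
<< 2234-03-31
>> dayname()
<< Monday
>> markday(2182-06-10)
<< 2182-06-10

Answer: 2234-03-31


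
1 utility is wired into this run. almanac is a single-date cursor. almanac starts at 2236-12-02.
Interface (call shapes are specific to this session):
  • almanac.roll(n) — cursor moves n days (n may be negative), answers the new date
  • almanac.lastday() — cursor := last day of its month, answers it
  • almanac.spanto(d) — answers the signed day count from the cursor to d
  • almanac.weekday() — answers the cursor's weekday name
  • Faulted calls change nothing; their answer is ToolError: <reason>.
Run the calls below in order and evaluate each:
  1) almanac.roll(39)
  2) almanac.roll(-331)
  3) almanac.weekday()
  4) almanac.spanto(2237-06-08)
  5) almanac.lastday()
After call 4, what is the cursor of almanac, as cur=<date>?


Answer: cur=2236-02-14

Derivation:
I call almanac.roll(n→39), yielding 2237-01-10.
I call almanac.roll(n→-331), → 2236-02-14.
I use almanac.weekday(), → Sunday.
Invoking almanac.spanto(d→2237-06-08), giving 480.
Calling almanac.lastday, and see 2236-02-29.


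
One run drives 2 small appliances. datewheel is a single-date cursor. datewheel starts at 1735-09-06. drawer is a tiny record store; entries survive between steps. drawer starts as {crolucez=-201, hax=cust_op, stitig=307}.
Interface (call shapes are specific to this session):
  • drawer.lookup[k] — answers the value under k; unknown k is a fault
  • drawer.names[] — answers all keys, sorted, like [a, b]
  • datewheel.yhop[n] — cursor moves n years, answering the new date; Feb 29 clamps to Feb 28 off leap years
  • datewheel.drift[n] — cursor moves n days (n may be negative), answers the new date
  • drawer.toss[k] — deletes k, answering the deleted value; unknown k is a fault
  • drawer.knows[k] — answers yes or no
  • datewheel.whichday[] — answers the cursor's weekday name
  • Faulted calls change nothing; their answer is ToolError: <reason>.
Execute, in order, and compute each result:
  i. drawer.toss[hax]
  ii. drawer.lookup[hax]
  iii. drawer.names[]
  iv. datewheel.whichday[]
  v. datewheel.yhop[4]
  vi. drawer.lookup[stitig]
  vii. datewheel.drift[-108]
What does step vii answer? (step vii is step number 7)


Next I call drawer.toss using hax, → cust_op.
Then drawer.lookup using hax, — result: ToolError: no such key hax.
I try drawer.names(), and see [crolucez, stitig].
Next I call datewheel.whichday(), → Tuesday.
Then datewheel.yhop using 4, and see 1739-09-06.
Calling drawer.lookup using stitig, which returns 307.
I run datewheel.drift using -108, — result: 1739-05-21.

Answer: 1739-05-21


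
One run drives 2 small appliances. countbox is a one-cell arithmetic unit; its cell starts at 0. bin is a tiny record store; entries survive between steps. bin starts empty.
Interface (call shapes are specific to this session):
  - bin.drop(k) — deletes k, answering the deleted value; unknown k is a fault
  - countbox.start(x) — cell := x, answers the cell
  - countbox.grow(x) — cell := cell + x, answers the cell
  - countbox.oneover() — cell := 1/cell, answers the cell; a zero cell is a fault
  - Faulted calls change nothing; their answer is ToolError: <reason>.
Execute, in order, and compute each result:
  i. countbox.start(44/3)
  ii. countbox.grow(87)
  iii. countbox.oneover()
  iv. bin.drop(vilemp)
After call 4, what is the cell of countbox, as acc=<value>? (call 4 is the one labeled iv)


Answer: acc=3/305

Derivation:
Act: start[x: 44/3]
Obs: 44/3
Act: grow[x: 87]
Obs: 305/3
Act: oneover[]
Obs: 3/305
Act: drop[k: vilemp]
Obs: ToolError: no such key vilemp


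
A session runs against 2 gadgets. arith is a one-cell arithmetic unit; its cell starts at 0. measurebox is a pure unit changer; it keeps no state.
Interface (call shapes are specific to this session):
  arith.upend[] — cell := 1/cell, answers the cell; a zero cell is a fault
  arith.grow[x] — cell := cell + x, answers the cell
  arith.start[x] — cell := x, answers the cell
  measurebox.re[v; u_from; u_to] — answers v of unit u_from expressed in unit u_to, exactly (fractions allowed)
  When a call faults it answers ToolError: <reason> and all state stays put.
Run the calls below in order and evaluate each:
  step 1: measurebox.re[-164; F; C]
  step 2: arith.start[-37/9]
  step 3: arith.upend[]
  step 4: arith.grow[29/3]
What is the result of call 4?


Now I run measurebox.re passing v=-164, u_from=F, u_to=C, — result: -980/9.
I run arith.start passing x=-37/9, and observe -37/9.
Invoking arith.upend(): -9/37.
Using arith.grow passing x=29/3: 1046/111.

Answer: 1046/111


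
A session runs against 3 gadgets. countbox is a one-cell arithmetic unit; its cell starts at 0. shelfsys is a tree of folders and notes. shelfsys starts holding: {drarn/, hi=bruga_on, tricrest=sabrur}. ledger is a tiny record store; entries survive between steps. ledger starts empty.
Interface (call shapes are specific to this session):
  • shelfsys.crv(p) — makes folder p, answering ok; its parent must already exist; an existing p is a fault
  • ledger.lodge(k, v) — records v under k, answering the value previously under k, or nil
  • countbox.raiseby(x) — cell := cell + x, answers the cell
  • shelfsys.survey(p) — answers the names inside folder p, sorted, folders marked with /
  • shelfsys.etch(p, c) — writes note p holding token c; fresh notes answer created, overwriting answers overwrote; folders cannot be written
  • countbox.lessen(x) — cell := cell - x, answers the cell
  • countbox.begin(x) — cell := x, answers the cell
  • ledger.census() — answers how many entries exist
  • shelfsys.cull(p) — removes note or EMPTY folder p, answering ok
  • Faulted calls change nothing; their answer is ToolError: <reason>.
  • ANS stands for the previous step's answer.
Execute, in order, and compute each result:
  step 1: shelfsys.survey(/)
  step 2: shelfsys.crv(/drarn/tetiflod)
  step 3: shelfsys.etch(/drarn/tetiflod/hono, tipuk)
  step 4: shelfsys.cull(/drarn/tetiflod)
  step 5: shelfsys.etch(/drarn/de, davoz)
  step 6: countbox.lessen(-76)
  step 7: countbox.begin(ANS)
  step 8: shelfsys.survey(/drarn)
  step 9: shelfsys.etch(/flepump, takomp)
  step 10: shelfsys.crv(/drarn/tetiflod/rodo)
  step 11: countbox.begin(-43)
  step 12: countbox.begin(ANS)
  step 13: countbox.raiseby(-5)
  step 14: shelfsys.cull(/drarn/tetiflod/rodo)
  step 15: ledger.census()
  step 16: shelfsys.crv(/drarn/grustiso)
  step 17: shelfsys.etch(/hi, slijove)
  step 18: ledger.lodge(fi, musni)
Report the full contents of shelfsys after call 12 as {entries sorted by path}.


·→ survey(p→/)
·← [drarn/, hi, tricrest]
·→ crv(p→/drarn/tetiflod)
·← ok
·→ etch(p→/drarn/tetiflod/hono, c→tipuk)
·← created
·→ cull(p→/drarn/tetiflod)
·← ToolError: not empty
·→ etch(p→/drarn/de, c→davoz)
·← created
·→ lessen(x→-76)
·← 76
·→ begin(x→ANS)
·← 76
·→ survey(p→/drarn)
·← [de, tetiflod/]
·→ etch(p→/flepump, c→takomp)
·← created
·→ crv(p→/drarn/tetiflod/rodo)
·← ok
·→ begin(x→-43)
·← -43
·→ begin(x→ANS)
·← -43
·→ raiseby(x→-5)
·← -48
·→ cull(p→/drarn/tetiflod/rodo)
·← ok
·→ census()
·← 0
·→ crv(p→/drarn/grustiso)
·← ok
·→ etch(p→/hi, c→slijove)
·← overwrote
·→ lodge(k→fi, v→musni)
·← nil

Answer: {drarn/, drarn/de=davoz, drarn/tetiflod/, drarn/tetiflod/hono=tipuk, drarn/tetiflod/rodo/, flepump=takomp, hi=bruga_on, tricrest=sabrur}


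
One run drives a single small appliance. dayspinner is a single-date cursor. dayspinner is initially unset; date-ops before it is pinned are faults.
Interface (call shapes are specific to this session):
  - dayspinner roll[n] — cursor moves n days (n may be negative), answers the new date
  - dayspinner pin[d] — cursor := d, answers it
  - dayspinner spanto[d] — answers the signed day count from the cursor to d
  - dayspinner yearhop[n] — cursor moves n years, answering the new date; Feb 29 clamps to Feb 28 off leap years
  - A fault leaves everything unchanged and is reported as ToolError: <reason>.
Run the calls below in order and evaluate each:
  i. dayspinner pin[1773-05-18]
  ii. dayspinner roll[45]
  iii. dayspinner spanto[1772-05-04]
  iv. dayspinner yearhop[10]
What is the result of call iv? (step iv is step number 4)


Answer: 1783-07-02

Derivation:
# dayspinner pin(d: 1773-05-18) == 1773-05-18
# dayspinner roll(n: 45) == 1773-07-02
# dayspinner spanto(d: 1772-05-04) == -424
# dayspinner yearhop(n: 10) == 1783-07-02


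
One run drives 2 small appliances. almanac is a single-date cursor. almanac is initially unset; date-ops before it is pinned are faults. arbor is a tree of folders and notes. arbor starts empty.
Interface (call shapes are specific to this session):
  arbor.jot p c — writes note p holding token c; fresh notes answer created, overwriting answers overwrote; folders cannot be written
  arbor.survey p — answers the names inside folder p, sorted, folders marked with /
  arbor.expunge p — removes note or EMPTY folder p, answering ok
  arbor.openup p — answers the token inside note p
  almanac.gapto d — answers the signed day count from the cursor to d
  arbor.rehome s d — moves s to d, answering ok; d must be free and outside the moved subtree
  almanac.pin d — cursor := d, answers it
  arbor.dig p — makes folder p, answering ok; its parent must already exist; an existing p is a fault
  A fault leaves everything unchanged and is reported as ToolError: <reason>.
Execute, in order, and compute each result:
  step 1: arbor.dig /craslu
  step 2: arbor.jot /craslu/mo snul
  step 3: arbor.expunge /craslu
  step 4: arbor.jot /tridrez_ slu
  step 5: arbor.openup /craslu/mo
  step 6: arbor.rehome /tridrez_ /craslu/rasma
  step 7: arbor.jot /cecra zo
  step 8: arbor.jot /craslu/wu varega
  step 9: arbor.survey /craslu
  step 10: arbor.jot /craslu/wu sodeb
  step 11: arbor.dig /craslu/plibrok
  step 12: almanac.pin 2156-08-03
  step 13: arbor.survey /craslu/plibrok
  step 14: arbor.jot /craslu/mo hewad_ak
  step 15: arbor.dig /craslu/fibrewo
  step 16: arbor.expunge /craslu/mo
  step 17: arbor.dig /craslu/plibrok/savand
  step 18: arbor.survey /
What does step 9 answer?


Answer: [mo, rasma, wu]

Derivation:
·→ dig(p→/craslu)
·← ok
·→ jot(p→/craslu/mo, c→snul)
·← created
·→ expunge(p→/craslu)
·← ToolError: not empty
·→ jot(p→/tridrez_, c→slu)
·← created
·→ openup(p→/craslu/mo)
·← snul
·→ rehome(s→/tridrez_, d→/craslu/rasma)
·← ok
·→ jot(p→/cecra, c→zo)
·← created
·→ jot(p→/craslu/wu, c→varega)
·← created
·→ survey(p→/craslu)
·← [mo, rasma, wu]
·→ jot(p→/craslu/wu, c→sodeb)
·← overwrote
·→ dig(p→/craslu/plibrok)
·← ok
·→ pin(d→2156-08-03)
·← 2156-08-03
·→ survey(p→/craslu/plibrok)
·← []
·→ jot(p→/craslu/mo, c→hewad_ak)
·← overwrote
·→ dig(p→/craslu/fibrewo)
·← ok
·→ expunge(p→/craslu/mo)
·← ok
·→ dig(p→/craslu/plibrok/savand)
·← ok
·→ survey(p→/)
·← [cecra, craslu/]
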